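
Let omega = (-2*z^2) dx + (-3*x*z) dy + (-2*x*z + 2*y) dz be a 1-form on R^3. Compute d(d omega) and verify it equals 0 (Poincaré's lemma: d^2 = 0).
d(d omega) = 0

Step 1: d omega = sum_{i<j} (∂f_j/∂x_i - ∂f_i/∂x_j) dx_i ∧ dx_j:
  coeff of dx ∧ dy: -3*z
  coeff of dx ∧ dz: 2*z
  coeff of dy ∧ dz: 3*x + 2
Step 2: Apply d again to each 2-form coefficient. The only possible 3-form in R^3 is dx ∧ dy ∧ dz, with coefficient
  ∂(coeff of dy∧dz)/∂x - ∂(coeff of dx∧dz)/∂y + ∂(coeff of dx∧dy)/∂z
  = ∂/∂x (3*x + 2) - ∂/∂y (2*z) + ∂/∂z (-3*z).
Each of these terms simplifies to sums of mixed partials that cancel in pairs. The result is 0 (by equality of mixed partials for smooth functions — Schwarz / Clairaut).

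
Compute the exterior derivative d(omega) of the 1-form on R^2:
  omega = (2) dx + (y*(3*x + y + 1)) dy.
d(omega) = (3*y) dx ∧ dy

For a 1-form omega = sum_i f_i dx_i, the exterior derivative is
  d(omega) = sum_{i < j} (∂f_j/∂x_i - ∂f_i/∂x_j) dx_i ∧ dx_j.
  coefficient of dx ∧ dy: ∂f_2/∂x - ∂f_1/∂y = ∂(y*(3*x + y + 1))/∂x - ∂(2)/∂y = 3*y
Assembling: d(omega) = (3*y) dx ∧ dy.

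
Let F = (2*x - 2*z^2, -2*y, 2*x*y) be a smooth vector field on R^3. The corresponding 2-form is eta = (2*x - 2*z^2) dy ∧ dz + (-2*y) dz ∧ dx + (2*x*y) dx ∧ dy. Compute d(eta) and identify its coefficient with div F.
d(eta) = (0) dx ∧ dy ∧ dz; div F = 0

For a 2-form in R^3 of the form above, applying d gives a 3-form with coefficient ∂P/∂x + ∂Q/∂y + ∂R/∂z:
  ∂P/∂x = 2
  ∂Q/∂y = -2
  ∂R/∂z = 0
Sum = 0, which is exactly div F.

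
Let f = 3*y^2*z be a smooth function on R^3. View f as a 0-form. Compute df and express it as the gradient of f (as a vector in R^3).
df = (0) dx + (6*y*z) dy + (3*y^2) dz; grad f = (0, 6*y*z, 3*y^2)

For a 0-form f, d f = (∂f/∂x) dx + (∂f/∂y) dy + (∂f/∂z) dz. The components of the vector representation are exactly the entries of grad f in Cartesian coordinates:
  ∂f/∂x = 0
  ∂f/∂y = 6*y*z
  ∂f/∂z = 3*y^2.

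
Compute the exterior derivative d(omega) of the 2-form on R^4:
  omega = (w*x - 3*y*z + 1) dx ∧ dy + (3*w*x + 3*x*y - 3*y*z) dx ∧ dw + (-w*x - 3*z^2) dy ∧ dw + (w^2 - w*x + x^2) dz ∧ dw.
d(omega) = (-3*y) dx ∧ dy ∧ dz + (-w - 2*x + 3*z) dx ∧ dy ∧ dw + (-w + 2*x + 3*y) dx ∧ dz ∧ dw + (6*z) dy ∧ dz ∧ dw

For a 2-form omega = sum_{i<j} g_{ij} dx_i ∧ dx_j, the exterior derivative is
  d(omega) = sum_{i<j} d(g_{ij}) ∧ dx_i ∧ dx_j = sum_{i<j, k} (∂g_{ij}/∂x_k) dx_k ∧ dx_i ∧ dx_j.
Expand each term, using dx_k ∧ dx_i ∧ dx_j = sgn(permutation) dx_{(a)} ∧ dx_{(b)} ∧ dx_{(c)} with (a < b < c) sorted:
  d(w*x - 3*y*z + 1) includes (∂/∂z)(w*x - 3*y*z + 1) dz = (-3*y) dz, which multiplied by dx ∧ dy gives (-3*y) dx ∧ dy ∧ dz
  d(w*x - 3*y*z + 1) includes (∂/∂w)(w*x - 3*y*z + 1) dw = (x) dw, which multiplied by dx ∧ dy gives (x) dx ∧ dy ∧ dw
  d(3*w*x + 3*x*y - 3*y*z) includes (∂/∂y)(3*w*x + 3*x*y - 3*y*z) dy = (3*x - 3*z) dy, which multiplied by dx ∧ dw gives (-3*x + 3*z) dx ∧ dy ∧ dw
  d(3*w*x + 3*x*y - 3*y*z) includes (∂/∂z)(3*w*x + 3*x*y - 3*y*z) dz = (-3*y) dz, which multiplied by dx ∧ dw gives (3*y) dx ∧ dz ∧ dw
  d(-w*x - 3*z^2) includes (∂/∂x)(-w*x - 3*z^2) dx = (-w) dx, which multiplied by dy ∧ dw gives (-w) dx ∧ dy ∧ dw
  d(-w*x - 3*z^2) includes (∂/∂z)(-w*x - 3*z^2) dz = (-6*z) dz, which multiplied by dy ∧ dw gives (6*z) dy ∧ dz ∧ dw
  d(w^2 - w*x + x^2) includes (∂/∂x)(w^2 - w*x + x^2) dx = (-w + 2*x) dx, which multiplied by dz ∧ dw gives (-w + 2*x) dx ∧ dz ∧ dw
Collecting like 3-forms: d(omega) = (-3*y) dx ∧ dy ∧ dz + (-w - 2*x + 3*z) dx ∧ dy ∧ dw + (-w + 2*x + 3*y) dx ∧ dz ∧ dw + (6*z) dy ∧ dz ∧ dw.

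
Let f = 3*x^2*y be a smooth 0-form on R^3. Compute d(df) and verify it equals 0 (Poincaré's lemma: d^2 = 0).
d(df) = 0

Step 1: df = sum_i (∂f/∂x_i) dx_i = (6*x*y) dx + (3*x^2) dy + (0) dz.
Step 2: Apply d again. Using the 1-form formula, the coefficient of dx ∧ dy in d(df) is ∂^2 f/∂x ∂y - ∂^2 f/∂y ∂x = (6*x) - (6*x) = 0 (equality of mixed partials for smooth f).
Similarly for dx ∧ dz and dy ∧ dz — all coefficients vanish. So d(df) = 0.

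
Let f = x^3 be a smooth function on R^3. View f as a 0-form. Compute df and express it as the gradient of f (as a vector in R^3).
df = (3*x^2) dx + (0) dy + (0) dz; grad f = (3*x^2, 0, 0)

For a 0-form f, d f = (∂f/∂x) dx + (∂f/∂y) dy + (∂f/∂z) dz. The components of the vector representation are exactly the entries of grad f in Cartesian coordinates:
  ∂f/∂x = 3*x^2
  ∂f/∂y = 0
  ∂f/∂z = 0.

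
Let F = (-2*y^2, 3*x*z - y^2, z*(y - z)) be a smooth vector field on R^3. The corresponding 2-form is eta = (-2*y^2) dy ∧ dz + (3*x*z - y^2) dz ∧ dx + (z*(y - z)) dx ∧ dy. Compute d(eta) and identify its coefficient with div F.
d(eta) = (-y - 2*z) dx ∧ dy ∧ dz; div F = -y - 2*z

For a 2-form in R^3 of the form above, applying d gives a 3-form with coefficient ∂P/∂x + ∂Q/∂y + ∂R/∂z:
  ∂P/∂x = 0
  ∂Q/∂y = -2*y
  ∂R/∂z = y - 2*z
Sum = -y - 2*z, which is exactly div F.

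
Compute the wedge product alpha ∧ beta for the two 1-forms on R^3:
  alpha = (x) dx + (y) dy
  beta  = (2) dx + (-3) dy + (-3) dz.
alpha ∧ beta = (-3*x - 2*y) dx ∧ dy + (-3*x) dx ∧ dz + (-3*y) dy ∧ dz

Distribute the wedge, using dx_i ∧ dx_j = -dx_j ∧ dx_i and dx_i ∧ dx_i = 0. For each pair (i, j) with i < j, the coefficient of dx_i ∧ dx_j in alpha ∧ beta is (alpha_i * beta_j - alpha_j * beta_i). Collecting: alpha ∧ beta = (-3*x - 2*y) dx ∧ dy + (-3*x) dx ∧ dz + (-3*y) dy ∧ dz.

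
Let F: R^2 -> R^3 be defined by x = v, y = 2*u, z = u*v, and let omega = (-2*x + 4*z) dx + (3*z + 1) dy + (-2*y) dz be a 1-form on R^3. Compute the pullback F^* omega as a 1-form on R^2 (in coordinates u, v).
F^* omega = (2*u*v + 2) du + (-4*u^2 + 4*u*v - 2*v) dv

Using F^*(f dg) = (f ∘ F) d(g ∘ F), substitute each coordinate x_i by F_i(u, v) in f_i, and replace dx_i by d F_i = (∂F_i/∂u) du + (∂F_i/∂v) dv.
  For the x component: f_1(F) = 2*v*(2*u - 1); d F_1 = (0) du + (1) dv
  For the y component: f_2(F) = 3*u*v + 1; d F_2 = (2) du + (0) dv
  For the z component: f_3(F) = -4*u; d F_3 = (v) du + (u) dv
Combining and collecting du, dv coefficients:
  coeff of du: 2*u*v + 2
  coeff of dv: -4*u^2 + 4*u*v - 2*v
F^* omega = (2*u*v + 2) du + (-4*u^2 + 4*u*v - 2*v) dv.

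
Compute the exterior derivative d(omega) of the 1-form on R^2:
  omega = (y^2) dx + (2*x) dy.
d(omega) = (2 - 2*y) dx ∧ dy

For a 1-form omega = sum_i f_i dx_i, the exterior derivative is
  d(omega) = sum_{i < j} (∂f_j/∂x_i - ∂f_i/∂x_j) dx_i ∧ dx_j.
  coefficient of dx ∧ dy: ∂f_2/∂x - ∂f_1/∂y = ∂(2*x)/∂x - ∂(y^2)/∂y = 2 - 2*y
Assembling: d(omega) = (2 - 2*y) dx ∧ dy.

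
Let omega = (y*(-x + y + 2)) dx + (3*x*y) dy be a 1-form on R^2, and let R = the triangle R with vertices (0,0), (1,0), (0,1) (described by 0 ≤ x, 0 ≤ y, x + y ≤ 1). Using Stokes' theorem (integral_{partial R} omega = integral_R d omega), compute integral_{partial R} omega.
integral_(partial R) omega = -2/3

Stokes: integral_partial_R omega = integral_R d omega with d omega = (∂Q/∂x - ∂P/∂y) dx ∧ dy.
  ∂Q/∂x = 3*y
  ∂P/∂y = -x + 2*y + 2
  integrand = ∂Q/∂x - ∂P/∂y = x + y - 2.
Integrating over R: integral_0^1 integral_0^{1-x} (x + y - 2) dy dx = -2/3.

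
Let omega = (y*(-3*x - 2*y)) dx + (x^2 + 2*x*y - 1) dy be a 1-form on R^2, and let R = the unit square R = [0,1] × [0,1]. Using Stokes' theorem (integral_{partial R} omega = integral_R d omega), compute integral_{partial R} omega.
integral_(partial R) omega = 11/2

Stokes: integral_partial_R omega = integral_R d omega with d omega = (∂Q/∂x - ∂P/∂y) dx ∧ dy.
  ∂Q/∂x = 2*x + 2*y
  ∂P/∂y = -3*x - 4*y
  integrand = ∂Q/∂x - ∂P/∂y = 5*x + 6*y.
Integrating over R: integral_0^1 integral_0^1 (5*x + 6*y) dx dy = 11/2.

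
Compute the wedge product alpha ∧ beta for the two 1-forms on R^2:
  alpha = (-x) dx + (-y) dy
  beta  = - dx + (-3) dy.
alpha ∧ beta = (3*x - y) dx ∧ dy

Distribute the wedge, using dx_i ∧ dx_j = -dx_j ∧ dx_i and dx_i ∧ dx_i = 0. For each pair (i, j) with i < j, the coefficient of dx_i ∧ dx_j in alpha ∧ beta is (alpha_i * beta_j - alpha_j * beta_i). Collecting: alpha ∧ beta = (3*x - y) dx ∧ dy.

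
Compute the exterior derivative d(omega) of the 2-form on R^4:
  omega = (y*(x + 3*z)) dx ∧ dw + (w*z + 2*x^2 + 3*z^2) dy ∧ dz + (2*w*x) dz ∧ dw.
d(omega) = (-x - 3*z) dx ∧ dy ∧ dw + (2*w - 3*y) dx ∧ dz ∧ dw + (4*x) dx ∧ dy ∧ dz + (z) dy ∧ dz ∧ dw

For a 2-form omega = sum_{i<j} g_{ij} dx_i ∧ dx_j, the exterior derivative is
  d(omega) = sum_{i<j} d(g_{ij}) ∧ dx_i ∧ dx_j = sum_{i<j, k} (∂g_{ij}/∂x_k) dx_k ∧ dx_i ∧ dx_j.
Expand each term, using dx_k ∧ dx_i ∧ dx_j = sgn(permutation) dx_{(a)} ∧ dx_{(b)} ∧ dx_{(c)} with (a < b < c) sorted:
  d(y*(x + 3*z)) includes (∂/∂y)(y*(x + 3*z)) dy = (x + 3*z) dy, which multiplied by dx ∧ dw gives (-x - 3*z) dx ∧ dy ∧ dw
  d(y*(x + 3*z)) includes (∂/∂z)(y*(x + 3*z)) dz = (3*y) dz, which multiplied by dx ∧ dw gives (-3*y) dx ∧ dz ∧ dw
  d(w*z + 2*x^2 + 3*z^2) includes (∂/∂x)(w*z + 2*x^2 + 3*z^2) dx = (4*x) dx, which multiplied by dy ∧ dz gives (4*x) dx ∧ dy ∧ dz
  d(w*z + 2*x^2 + 3*z^2) includes (∂/∂w)(w*z + 2*x^2 + 3*z^2) dw = (z) dw, which multiplied by dy ∧ dz gives (z) dy ∧ dz ∧ dw
  d(2*w*x) includes (∂/∂x)(2*w*x) dx = (2*w) dx, which multiplied by dz ∧ dw gives (2*w) dx ∧ dz ∧ dw
Collecting like 3-forms: d(omega) = (-x - 3*z) dx ∧ dy ∧ dw + (2*w - 3*y) dx ∧ dz ∧ dw + (4*x) dx ∧ dy ∧ dz + (z) dy ∧ dz ∧ dw.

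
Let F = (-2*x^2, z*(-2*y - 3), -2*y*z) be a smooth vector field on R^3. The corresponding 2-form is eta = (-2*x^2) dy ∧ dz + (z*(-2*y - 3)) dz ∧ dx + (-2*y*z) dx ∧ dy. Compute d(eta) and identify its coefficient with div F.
d(eta) = (-4*x - 2*y - 2*z) dx ∧ dy ∧ dz; div F = -4*x - 2*y - 2*z

For a 2-form in R^3 of the form above, applying d gives a 3-form with coefficient ∂P/∂x + ∂Q/∂y + ∂R/∂z:
  ∂P/∂x = -4*x
  ∂Q/∂y = -2*z
  ∂R/∂z = -2*y
Sum = -4*x - 2*y - 2*z, which is exactly div F.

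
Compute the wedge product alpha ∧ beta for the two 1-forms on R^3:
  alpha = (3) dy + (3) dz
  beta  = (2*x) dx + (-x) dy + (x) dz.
alpha ∧ beta = (-6*x) dx ∧ dy + (6*x) dy ∧ dz + (-6*x) dx ∧ dz

Distribute the wedge, using dx_i ∧ dx_j = -dx_j ∧ dx_i and dx_i ∧ dx_i = 0. For each pair (i, j) with i < j, the coefficient of dx_i ∧ dx_j in alpha ∧ beta is (alpha_i * beta_j - alpha_j * beta_i). Collecting: alpha ∧ beta = (-6*x) dx ∧ dy + (6*x) dy ∧ dz + (-6*x) dx ∧ dz.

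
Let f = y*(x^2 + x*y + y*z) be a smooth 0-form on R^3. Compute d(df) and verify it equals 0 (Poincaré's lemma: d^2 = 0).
d(df) = 0

Step 1: df = sum_i (∂f/∂x_i) dx_i = (y*(2*x + y)) dx + (x^2 + 2*x*y + 2*y*z) dy + (y^2) dz.
Step 2: Apply d again. Using the 1-form formula, the coefficient of dx ∧ dy in d(df) is ∂^2 f/∂x ∂y - ∂^2 f/∂y ∂x = (2*x + 2*y) - (2*x + 2*y) = 0 (equality of mixed partials for smooth f).
Similarly for dx ∧ dz and dy ∧ dz — all coefficients vanish. So d(df) = 0.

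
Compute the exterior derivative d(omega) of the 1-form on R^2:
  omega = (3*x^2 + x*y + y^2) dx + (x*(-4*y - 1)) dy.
d(omega) = (-x - 6*y - 1) dx ∧ dy

For a 1-form omega = sum_i f_i dx_i, the exterior derivative is
  d(omega) = sum_{i < j} (∂f_j/∂x_i - ∂f_i/∂x_j) dx_i ∧ dx_j.
  coefficient of dx ∧ dy: ∂f_2/∂x - ∂f_1/∂y = ∂(x*(-4*y - 1))/∂x - ∂(3*x^2 + x*y + y^2)/∂y = -x - 6*y - 1
Assembling: d(omega) = (-x - 6*y - 1) dx ∧ dy.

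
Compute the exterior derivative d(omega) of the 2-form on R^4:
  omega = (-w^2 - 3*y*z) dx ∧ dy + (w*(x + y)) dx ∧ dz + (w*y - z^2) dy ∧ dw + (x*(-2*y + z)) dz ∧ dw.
d(omega) = (-w - 3*y) dx ∧ dy ∧ dz + (-2*w) dx ∧ dy ∧ dw + (x - y + z) dx ∧ dz ∧ dw + (-2*x + 2*z) dy ∧ dz ∧ dw

For a 2-form omega = sum_{i<j} g_{ij} dx_i ∧ dx_j, the exterior derivative is
  d(omega) = sum_{i<j} d(g_{ij}) ∧ dx_i ∧ dx_j = sum_{i<j, k} (∂g_{ij}/∂x_k) dx_k ∧ dx_i ∧ dx_j.
Expand each term, using dx_k ∧ dx_i ∧ dx_j = sgn(permutation) dx_{(a)} ∧ dx_{(b)} ∧ dx_{(c)} with (a < b < c) sorted:
  d(-w^2 - 3*y*z) includes (∂/∂z)(-w^2 - 3*y*z) dz = (-3*y) dz, which multiplied by dx ∧ dy gives (-3*y) dx ∧ dy ∧ dz
  d(-w^2 - 3*y*z) includes (∂/∂w)(-w^2 - 3*y*z) dw = (-2*w) dw, which multiplied by dx ∧ dy gives (-2*w) dx ∧ dy ∧ dw
  d(w*(x + y)) includes (∂/∂y)(w*(x + y)) dy = (w) dy, which multiplied by dx ∧ dz gives (-w) dx ∧ dy ∧ dz
  d(w*(x + y)) includes (∂/∂w)(w*(x + y)) dw = (x + y) dw, which multiplied by dx ∧ dz gives (x + y) dx ∧ dz ∧ dw
  d(w*y - z^2) includes (∂/∂z)(w*y - z^2) dz = (-2*z) dz, which multiplied by dy ∧ dw gives (2*z) dy ∧ dz ∧ dw
  d(x*(-2*y + z)) includes (∂/∂x)(x*(-2*y + z)) dx = (-2*y + z) dx, which multiplied by dz ∧ dw gives (-2*y + z) dx ∧ dz ∧ dw
  d(x*(-2*y + z)) includes (∂/∂y)(x*(-2*y + z)) dy = (-2*x) dy, which multiplied by dz ∧ dw gives (-2*x) dy ∧ dz ∧ dw
Collecting like 3-forms: d(omega) = (-w - 3*y) dx ∧ dy ∧ dz + (-2*w) dx ∧ dy ∧ dw + (x - y + z) dx ∧ dz ∧ dw + (-2*x + 2*z) dy ∧ dz ∧ dw.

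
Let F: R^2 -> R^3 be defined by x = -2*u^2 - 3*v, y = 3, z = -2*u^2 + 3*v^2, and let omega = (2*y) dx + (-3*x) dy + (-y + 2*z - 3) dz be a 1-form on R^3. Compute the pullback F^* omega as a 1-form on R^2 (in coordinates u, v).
F^* omega = (16*u^3 - 24*u*v^2) du + (-24*u^2*v + 36*v^3 - 36*v - 18) dv

Using F^*(f dg) = (f ∘ F) d(g ∘ F), substitute each coordinate x_i by F_i(u, v) in f_i, and replace dx_i by d F_i = (∂F_i/∂u) du + (∂F_i/∂v) dv.
  For the x component: f_1(F) = 6; d F_1 = (-4*u) du + (-3) dv
  For the y component: f_2(F) = 6*u^2 + 9*v; d F_2 = (0) du + (0) dv
  For the z component: f_3(F) = -4*u^2 + 6*v^2 - 6; d F_3 = (-4*u) du + (6*v) dv
Combining and collecting du, dv coefficients:
  coeff of du: 16*u^3 - 24*u*v^2
  coeff of dv: -24*u^2*v + 36*v^3 - 36*v - 18
F^* omega = (16*u^3 - 24*u*v^2) du + (-24*u^2*v + 36*v^3 - 36*v - 18) dv.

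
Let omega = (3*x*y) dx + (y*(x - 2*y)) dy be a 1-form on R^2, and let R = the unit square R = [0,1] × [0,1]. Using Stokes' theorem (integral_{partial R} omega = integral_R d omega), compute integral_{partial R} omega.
integral_(partial R) omega = -1

Stokes: integral_partial_R omega = integral_R d omega with d omega = (∂Q/∂x - ∂P/∂y) dx ∧ dy.
  ∂Q/∂x = y
  ∂P/∂y = 3*x
  integrand = ∂Q/∂x - ∂P/∂y = -3*x + y.
Integrating over R: integral_0^1 integral_0^1 (-3*x + y) dx dy = -1.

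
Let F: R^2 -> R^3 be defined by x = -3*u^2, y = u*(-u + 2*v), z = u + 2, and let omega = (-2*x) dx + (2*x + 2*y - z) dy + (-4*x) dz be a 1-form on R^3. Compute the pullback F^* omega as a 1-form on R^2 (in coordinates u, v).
F^* omega = (-20*u^3 - 24*u^2*v + 14*u^2 + 8*u*v^2 - 2*u*v + 4*u - 4*v) du + (2*u*(-8*u^2 + 4*u*v - u - 2)) dv

Using F^*(f dg) = (f ∘ F) d(g ∘ F), substitute each coordinate x_i by F_i(u, v) in f_i, and replace dx_i by d F_i = (∂F_i/∂u) du + (∂F_i/∂v) dv.
  For the x component: f_1(F) = 6*u^2; d F_1 = (-6*u) du + (0) dv
  For the y component: f_2(F) = -8*u^2 + 4*u*v - u - 2; d F_2 = (-2*u + 2*v) du + (2*u) dv
  For the z component: f_3(F) = 12*u^2; d F_3 = (1) du + (0) dv
Combining and collecting du, dv coefficients:
  coeff of du: -20*u^3 - 24*u^2*v + 14*u^2 + 8*u*v^2 - 2*u*v + 4*u - 4*v
  coeff of dv: 2*u*(-8*u^2 + 4*u*v - u - 2)
F^* omega = (-20*u^3 - 24*u^2*v + 14*u^2 + 8*u*v^2 - 2*u*v + 4*u - 4*v) du + (2*u*(-8*u^2 + 4*u*v - u - 2)) dv.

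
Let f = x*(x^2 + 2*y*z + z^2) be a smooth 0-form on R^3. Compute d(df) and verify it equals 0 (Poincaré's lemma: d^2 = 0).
d(df) = 0

Step 1: df = sum_i (∂f/∂x_i) dx_i = (3*x^2 + 2*y*z + z^2) dx + (2*x*z) dy + (2*x*(y + z)) dz.
Step 2: Apply d again. Using the 1-form formula, the coefficient of dx ∧ dy in d(df) is ∂^2 f/∂x ∂y - ∂^2 f/∂y ∂x = (2*z) - (2*z) = 0 (equality of mixed partials for smooth f).
Similarly for dx ∧ dz and dy ∧ dz — all coefficients vanish. So d(df) = 0.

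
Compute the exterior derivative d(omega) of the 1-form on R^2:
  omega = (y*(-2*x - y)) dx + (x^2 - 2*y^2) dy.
d(omega) = (4*x + 2*y) dx ∧ dy

For a 1-form omega = sum_i f_i dx_i, the exterior derivative is
  d(omega) = sum_{i < j} (∂f_j/∂x_i - ∂f_i/∂x_j) dx_i ∧ dx_j.
  coefficient of dx ∧ dy: ∂f_2/∂x - ∂f_1/∂y = ∂(x^2 - 2*y^2)/∂x - ∂(y*(-2*x - y))/∂y = 4*x + 2*y
Assembling: d(omega) = (4*x + 2*y) dx ∧ dy.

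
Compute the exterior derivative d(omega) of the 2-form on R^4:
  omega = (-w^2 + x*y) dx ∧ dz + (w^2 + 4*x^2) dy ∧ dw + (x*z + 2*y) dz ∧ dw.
d(omega) = (-x) dx ∧ dy ∧ dz + (-2*w + z) dx ∧ dz ∧ dw + (8*x) dx ∧ dy ∧ dw + (2) dy ∧ dz ∧ dw

For a 2-form omega = sum_{i<j} g_{ij} dx_i ∧ dx_j, the exterior derivative is
  d(omega) = sum_{i<j} d(g_{ij}) ∧ dx_i ∧ dx_j = sum_{i<j, k} (∂g_{ij}/∂x_k) dx_k ∧ dx_i ∧ dx_j.
Expand each term, using dx_k ∧ dx_i ∧ dx_j = sgn(permutation) dx_{(a)} ∧ dx_{(b)} ∧ dx_{(c)} with (a < b < c) sorted:
  d(-w^2 + x*y) includes (∂/∂y)(-w^2 + x*y) dy = (x) dy, which multiplied by dx ∧ dz gives (-x) dx ∧ dy ∧ dz
  d(-w^2 + x*y) includes (∂/∂w)(-w^2 + x*y) dw = (-2*w) dw, which multiplied by dx ∧ dz gives (-2*w) dx ∧ dz ∧ dw
  d(w^2 + 4*x^2) includes (∂/∂x)(w^2 + 4*x^2) dx = (8*x) dx, which multiplied by dy ∧ dw gives (8*x) dx ∧ dy ∧ dw
  d(x*z + 2*y) includes (∂/∂x)(x*z + 2*y) dx = (z) dx, which multiplied by dz ∧ dw gives (z) dx ∧ dz ∧ dw
  d(x*z + 2*y) includes (∂/∂y)(x*z + 2*y) dy = (2) dy, which multiplied by dz ∧ dw gives (2) dy ∧ dz ∧ dw
Collecting like 3-forms: d(omega) = (-x) dx ∧ dy ∧ dz + (-2*w + z) dx ∧ dz ∧ dw + (8*x) dx ∧ dy ∧ dw + (2) dy ∧ dz ∧ dw.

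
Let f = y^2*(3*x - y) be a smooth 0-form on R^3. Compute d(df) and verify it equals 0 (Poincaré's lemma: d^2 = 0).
d(df) = 0

Step 1: df = sum_i (∂f/∂x_i) dx_i = (3*y^2) dx + (3*y*(2*x - y)) dy + (0) dz.
Step 2: Apply d again. Using the 1-form formula, the coefficient of dx ∧ dy in d(df) is ∂^2 f/∂x ∂y - ∂^2 f/∂y ∂x = (6*y) - (6*y) = 0 (equality of mixed partials for smooth f).
Similarly for dx ∧ dz and dy ∧ dz — all coefficients vanish. So d(df) = 0.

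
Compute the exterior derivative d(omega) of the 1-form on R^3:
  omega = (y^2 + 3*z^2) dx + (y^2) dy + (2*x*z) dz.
d(omega) = (-2*y) dx ∧ dy + (-4*z) dx ∧ dz

For a 1-form omega = sum_i f_i dx_i, the exterior derivative is
  d(omega) = sum_{i < j} (∂f_j/∂x_i - ∂f_i/∂x_j) dx_i ∧ dx_j.
  coefficient of dx ∧ dy: ∂f_2/∂x - ∂f_1/∂y = ∂(y^2)/∂x - ∂(y^2 + 3*z^2)/∂y = -2*y
  coefficient of dx ∧ dz: ∂f_3/∂x - ∂f_1/∂z = ∂(2*x*z)/∂x - ∂(y^2 + 3*z^2)/∂z = -4*z
Assembling: d(omega) = (-2*y) dx ∧ dy + (-4*z) dx ∧ dz.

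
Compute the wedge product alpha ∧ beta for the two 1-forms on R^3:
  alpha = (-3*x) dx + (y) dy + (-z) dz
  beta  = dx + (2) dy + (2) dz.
alpha ∧ beta = (-6*x - y) dx ∧ dy + (-6*x + z) dx ∧ dz + (2*y + 2*z) dy ∧ dz

Distribute the wedge, using dx_i ∧ dx_j = -dx_j ∧ dx_i and dx_i ∧ dx_i = 0. For each pair (i, j) with i < j, the coefficient of dx_i ∧ dx_j in alpha ∧ beta is (alpha_i * beta_j - alpha_j * beta_i). Collecting: alpha ∧ beta = (-6*x - y) dx ∧ dy + (-6*x + z) dx ∧ dz + (2*y + 2*z) dy ∧ dz.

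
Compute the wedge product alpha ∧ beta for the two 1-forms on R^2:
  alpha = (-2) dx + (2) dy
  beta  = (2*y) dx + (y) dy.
alpha ∧ beta = (-6*y) dx ∧ dy

Distribute the wedge, using dx_i ∧ dx_j = -dx_j ∧ dx_i and dx_i ∧ dx_i = 0. For each pair (i, j) with i < j, the coefficient of dx_i ∧ dx_j in alpha ∧ beta is (alpha_i * beta_j - alpha_j * beta_i). Collecting: alpha ∧ beta = (-6*y) dx ∧ dy.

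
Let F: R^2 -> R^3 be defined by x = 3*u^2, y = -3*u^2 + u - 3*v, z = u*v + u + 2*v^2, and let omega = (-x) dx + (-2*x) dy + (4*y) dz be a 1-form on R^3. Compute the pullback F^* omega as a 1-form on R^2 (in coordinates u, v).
F^* omega = (18*u^3 - 12*u^2*v - 18*u^2 + 4*u*v + 4*u - 12*v^2 - 12*v) du + (-12*u^3 - 48*u^2*v + 22*u^2 + 4*u*v - 48*v^2) dv

Using F^*(f dg) = (f ∘ F) d(g ∘ F), substitute each coordinate x_i by F_i(u, v) in f_i, and replace dx_i by d F_i = (∂F_i/∂u) du + (∂F_i/∂v) dv.
  For the x component: f_1(F) = -3*u^2; d F_1 = (6*u) du + (0) dv
  For the y component: f_2(F) = -6*u^2; d F_2 = (1 - 6*u) du + (-3) dv
  For the z component: f_3(F) = -12*u^2 + 4*u - 12*v; d F_3 = (v + 1) du + (u + 4*v) dv
Combining and collecting du, dv coefficients:
  coeff of du: 18*u^3 - 12*u^2*v - 18*u^2 + 4*u*v + 4*u - 12*v^2 - 12*v
  coeff of dv: -12*u^3 - 48*u^2*v + 22*u^2 + 4*u*v - 48*v^2
F^* omega = (18*u^3 - 12*u^2*v - 18*u^2 + 4*u*v + 4*u - 12*v^2 - 12*v) du + (-12*u^3 - 48*u^2*v + 22*u^2 + 4*u*v - 48*v^2) dv.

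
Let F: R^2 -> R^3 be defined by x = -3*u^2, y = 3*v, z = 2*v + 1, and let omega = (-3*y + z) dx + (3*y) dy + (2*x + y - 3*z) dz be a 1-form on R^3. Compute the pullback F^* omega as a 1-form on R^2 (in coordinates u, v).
F^* omega = (6*u*(7*v - 1)) du + (-12*u^2 + 21*v - 6) dv

Using F^*(f dg) = (f ∘ F) d(g ∘ F), substitute each coordinate x_i by F_i(u, v) in f_i, and replace dx_i by d F_i = (∂F_i/∂u) du + (∂F_i/∂v) dv.
  For the x component: f_1(F) = 1 - 7*v; d F_1 = (-6*u) du + (0) dv
  For the y component: f_2(F) = 9*v; d F_2 = (0) du + (3) dv
  For the z component: f_3(F) = -6*u^2 - 3*v - 3; d F_3 = (0) du + (2) dv
Combining and collecting du, dv coefficients:
  coeff of du: 6*u*(7*v - 1)
  coeff of dv: -12*u^2 + 21*v - 6
F^* omega = (6*u*(7*v - 1)) du + (-12*u^2 + 21*v - 6) dv.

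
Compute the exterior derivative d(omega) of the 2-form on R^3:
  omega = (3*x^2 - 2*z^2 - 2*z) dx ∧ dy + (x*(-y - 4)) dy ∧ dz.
d(omega) = (-y - 4*z - 6) dx ∧ dy ∧ dz

For a 2-form omega = sum_{i<j} g_{ij} dx_i ∧ dx_j, the exterior derivative is
  d(omega) = sum_{i<j} d(g_{ij}) ∧ dx_i ∧ dx_j = sum_{i<j, k} (∂g_{ij}/∂x_k) dx_k ∧ dx_i ∧ dx_j.
Expand each term, using dx_k ∧ dx_i ∧ dx_j = sgn(permutation) dx_{(a)} ∧ dx_{(b)} ∧ dx_{(c)} with (a < b < c) sorted:
  d(3*x^2 - 2*z^2 - 2*z) includes (∂/∂z)(3*x^2 - 2*z^2 - 2*z) dz = (-4*z - 2) dz, which multiplied by dx ∧ dy gives (-4*z - 2) dx ∧ dy ∧ dz
  d(x*(-y - 4)) includes (∂/∂x)(x*(-y - 4)) dx = (-y - 4) dx, which multiplied by dy ∧ dz gives (-y - 4) dx ∧ dy ∧ dz
Collecting like 3-forms: d(omega) = (-y - 4*z - 6) dx ∧ dy ∧ dz.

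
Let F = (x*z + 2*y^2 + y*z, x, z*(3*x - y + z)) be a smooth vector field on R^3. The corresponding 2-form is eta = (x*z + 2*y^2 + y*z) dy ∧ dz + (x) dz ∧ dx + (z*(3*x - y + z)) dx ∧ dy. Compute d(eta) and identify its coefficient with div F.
d(eta) = (3*x - y + 3*z) dx ∧ dy ∧ dz; div F = 3*x - y + 3*z

For a 2-form in R^3 of the form above, applying d gives a 3-form with coefficient ∂P/∂x + ∂Q/∂y + ∂R/∂z:
  ∂P/∂x = z
  ∂Q/∂y = 0
  ∂R/∂z = 3*x - y + 2*z
Sum = 3*x - y + 3*z, which is exactly div F.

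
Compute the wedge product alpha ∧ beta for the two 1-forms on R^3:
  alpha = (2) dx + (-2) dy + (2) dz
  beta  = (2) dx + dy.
alpha ∧ beta = (6) dx ∧ dy + (-4) dx ∧ dz + (-2) dy ∧ dz

Distribute the wedge, using dx_i ∧ dx_j = -dx_j ∧ dx_i and dx_i ∧ dx_i = 0. For each pair (i, j) with i < j, the coefficient of dx_i ∧ dx_j in alpha ∧ beta is (alpha_i * beta_j - alpha_j * beta_i). Collecting: alpha ∧ beta = (6) dx ∧ dy + (-4) dx ∧ dz + (-2) dy ∧ dz.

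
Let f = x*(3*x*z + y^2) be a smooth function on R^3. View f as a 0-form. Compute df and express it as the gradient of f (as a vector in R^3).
df = (6*x*z + y^2) dx + (2*x*y) dy + (3*x^2) dz; grad f = (6*x*z + y^2, 2*x*y, 3*x^2)

For a 0-form f, d f = (∂f/∂x) dx + (∂f/∂y) dy + (∂f/∂z) dz. The components of the vector representation are exactly the entries of grad f in Cartesian coordinates:
  ∂f/∂x = 6*x*z + y^2
  ∂f/∂y = 2*x*y
  ∂f/∂z = 3*x^2.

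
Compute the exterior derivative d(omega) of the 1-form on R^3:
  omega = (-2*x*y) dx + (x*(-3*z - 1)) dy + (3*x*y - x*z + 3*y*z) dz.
d(omega) = (2*x - 3*z - 1) dx ∧ dy + (3*y - z) dx ∧ dz + (6*x + 3*z) dy ∧ dz

For a 1-form omega = sum_i f_i dx_i, the exterior derivative is
  d(omega) = sum_{i < j} (∂f_j/∂x_i - ∂f_i/∂x_j) dx_i ∧ dx_j.
  coefficient of dx ∧ dy: ∂f_2/∂x - ∂f_1/∂y = ∂(x*(-3*z - 1))/∂x - ∂(-2*x*y)/∂y = 2*x - 3*z - 1
  coefficient of dx ∧ dz: ∂f_3/∂x - ∂f_1/∂z = ∂(3*x*y - x*z + 3*y*z)/∂x - ∂(-2*x*y)/∂z = 3*y - z
  coefficient of dy ∧ dz: ∂f_3/∂y - ∂f_2/∂z = ∂(3*x*y - x*z + 3*y*z)/∂y - ∂(x*(-3*z - 1))/∂z = 6*x + 3*z
Assembling: d(omega) = (2*x - 3*z - 1) dx ∧ dy + (3*y - z) dx ∧ dz + (6*x + 3*z) dy ∧ dz.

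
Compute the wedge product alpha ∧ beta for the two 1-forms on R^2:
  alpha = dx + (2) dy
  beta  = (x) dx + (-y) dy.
alpha ∧ beta = (-2*x - y) dx ∧ dy

Distribute the wedge, using dx_i ∧ dx_j = -dx_j ∧ dx_i and dx_i ∧ dx_i = 0. For each pair (i, j) with i < j, the coefficient of dx_i ∧ dx_j in alpha ∧ beta is (alpha_i * beta_j - alpha_j * beta_i). Collecting: alpha ∧ beta = (-2*x - y) dx ∧ dy.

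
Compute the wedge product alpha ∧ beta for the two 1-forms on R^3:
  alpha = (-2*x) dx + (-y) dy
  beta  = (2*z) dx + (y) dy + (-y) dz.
alpha ∧ beta = (2*y*(-x + z)) dx ∧ dy + (2*x*y) dx ∧ dz + (y^2) dy ∧ dz

Distribute the wedge, using dx_i ∧ dx_j = -dx_j ∧ dx_i and dx_i ∧ dx_i = 0. For each pair (i, j) with i < j, the coefficient of dx_i ∧ dx_j in alpha ∧ beta is (alpha_i * beta_j - alpha_j * beta_i). Collecting: alpha ∧ beta = (2*y*(-x + z)) dx ∧ dy + (2*x*y) dx ∧ dz + (y^2) dy ∧ dz.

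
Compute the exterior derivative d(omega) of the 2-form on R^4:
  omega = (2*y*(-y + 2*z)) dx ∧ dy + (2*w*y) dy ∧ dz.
d(omega) = (4*y) dx ∧ dy ∧ dz + (2*y) dy ∧ dz ∧ dw

For a 2-form omega = sum_{i<j} g_{ij} dx_i ∧ dx_j, the exterior derivative is
  d(omega) = sum_{i<j} d(g_{ij}) ∧ dx_i ∧ dx_j = sum_{i<j, k} (∂g_{ij}/∂x_k) dx_k ∧ dx_i ∧ dx_j.
Expand each term, using dx_k ∧ dx_i ∧ dx_j = sgn(permutation) dx_{(a)} ∧ dx_{(b)} ∧ dx_{(c)} with (a < b < c) sorted:
  d(2*y*(-y + 2*z)) includes (∂/∂z)(2*y*(-y + 2*z)) dz = (4*y) dz, which multiplied by dx ∧ dy gives (4*y) dx ∧ dy ∧ dz
  d(2*w*y) includes (∂/∂w)(2*w*y) dw = (2*y) dw, which multiplied by dy ∧ dz gives (2*y) dy ∧ dz ∧ dw
Collecting like 3-forms: d(omega) = (4*y) dx ∧ dy ∧ dz + (2*y) dy ∧ dz ∧ dw.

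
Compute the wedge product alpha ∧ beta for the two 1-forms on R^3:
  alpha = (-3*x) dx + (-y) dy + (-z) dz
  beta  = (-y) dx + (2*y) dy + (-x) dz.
alpha ∧ beta = (-y*(6*x + y)) dx ∧ dy + (3*x^2 - y*z) dx ∧ dz + (y*(x + 2*z)) dy ∧ dz

Distribute the wedge, using dx_i ∧ dx_j = -dx_j ∧ dx_i and dx_i ∧ dx_i = 0. For each pair (i, j) with i < j, the coefficient of dx_i ∧ dx_j in alpha ∧ beta is (alpha_i * beta_j - alpha_j * beta_i). Collecting: alpha ∧ beta = (-y*(6*x + y)) dx ∧ dy + (3*x^2 - y*z) dx ∧ dz + (y*(x + 2*z)) dy ∧ dz.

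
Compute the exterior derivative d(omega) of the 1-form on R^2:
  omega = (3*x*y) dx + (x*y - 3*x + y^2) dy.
d(omega) = (-3*x + y - 3) dx ∧ dy

For a 1-form omega = sum_i f_i dx_i, the exterior derivative is
  d(omega) = sum_{i < j} (∂f_j/∂x_i - ∂f_i/∂x_j) dx_i ∧ dx_j.
  coefficient of dx ∧ dy: ∂f_2/∂x - ∂f_1/∂y = ∂(x*y - 3*x + y^2)/∂x - ∂(3*x*y)/∂y = -3*x + y - 3
Assembling: d(omega) = (-3*x + y - 3) dx ∧ dy.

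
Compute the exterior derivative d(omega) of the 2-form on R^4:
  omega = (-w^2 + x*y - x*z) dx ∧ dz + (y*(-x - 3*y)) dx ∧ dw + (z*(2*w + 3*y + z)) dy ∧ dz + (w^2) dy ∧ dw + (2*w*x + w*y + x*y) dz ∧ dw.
d(omega) = (-x) dx ∧ dy ∧ dz + (y) dx ∧ dz ∧ dw + (x + 6*y) dx ∧ dy ∧ dw + (w + x + 2*z) dy ∧ dz ∧ dw

For a 2-form omega = sum_{i<j} g_{ij} dx_i ∧ dx_j, the exterior derivative is
  d(omega) = sum_{i<j} d(g_{ij}) ∧ dx_i ∧ dx_j = sum_{i<j, k} (∂g_{ij}/∂x_k) dx_k ∧ dx_i ∧ dx_j.
Expand each term, using dx_k ∧ dx_i ∧ dx_j = sgn(permutation) dx_{(a)} ∧ dx_{(b)} ∧ dx_{(c)} with (a < b < c) sorted:
  d(-w^2 + x*y - x*z) includes (∂/∂y)(-w^2 + x*y - x*z) dy = (x) dy, which multiplied by dx ∧ dz gives (-x) dx ∧ dy ∧ dz
  d(-w^2 + x*y - x*z) includes (∂/∂w)(-w^2 + x*y - x*z) dw = (-2*w) dw, which multiplied by dx ∧ dz gives (-2*w) dx ∧ dz ∧ dw
  d(y*(-x - 3*y)) includes (∂/∂y)(y*(-x - 3*y)) dy = (-x - 6*y) dy, which multiplied by dx ∧ dw gives (x + 6*y) dx ∧ dy ∧ dw
  d(z*(2*w + 3*y + z)) includes (∂/∂w)(z*(2*w + 3*y + z)) dw = (2*z) dw, which multiplied by dy ∧ dz gives (2*z) dy ∧ dz ∧ dw
  d(2*w*x + w*y + x*y) includes (∂/∂x)(2*w*x + w*y + x*y) dx = (2*w + y) dx, which multiplied by dz ∧ dw gives (2*w + y) dx ∧ dz ∧ dw
  d(2*w*x + w*y + x*y) includes (∂/∂y)(2*w*x + w*y + x*y) dy = (w + x) dy, which multiplied by dz ∧ dw gives (w + x) dy ∧ dz ∧ dw
Collecting like 3-forms: d(omega) = (-x) dx ∧ dy ∧ dz + (y) dx ∧ dz ∧ dw + (x + 6*y) dx ∧ dy ∧ dw + (w + x + 2*z) dy ∧ dz ∧ dw.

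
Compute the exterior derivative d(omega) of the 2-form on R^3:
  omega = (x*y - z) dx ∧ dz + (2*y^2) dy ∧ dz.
d(omega) = (-x) dx ∧ dy ∧ dz

For a 2-form omega = sum_{i<j} g_{ij} dx_i ∧ dx_j, the exterior derivative is
  d(omega) = sum_{i<j} d(g_{ij}) ∧ dx_i ∧ dx_j = sum_{i<j, k} (∂g_{ij}/∂x_k) dx_k ∧ dx_i ∧ dx_j.
Expand each term, using dx_k ∧ dx_i ∧ dx_j = sgn(permutation) dx_{(a)} ∧ dx_{(b)} ∧ dx_{(c)} with (a < b < c) sorted:
  d(x*y - z) includes (∂/∂y)(x*y - z) dy = (x) dy, which multiplied by dx ∧ dz gives (-x) dx ∧ dy ∧ dz
Collecting like 3-forms: d(omega) = (-x) dx ∧ dy ∧ dz.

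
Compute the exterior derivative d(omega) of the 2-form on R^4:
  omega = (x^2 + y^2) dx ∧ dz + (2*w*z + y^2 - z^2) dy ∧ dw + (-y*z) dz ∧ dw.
d(omega) = (-2*y) dx ∧ dy ∧ dz + (-2*w + z) dy ∧ dz ∧ dw

For a 2-form omega = sum_{i<j} g_{ij} dx_i ∧ dx_j, the exterior derivative is
  d(omega) = sum_{i<j} d(g_{ij}) ∧ dx_i ∧ dx_j = sum_{i<j, k} (∂g_{ij}/∂x_k) dx_k ∧ dx_i ∧ dx_j.
Expand each term, using dx_k ∧ dx_i ∧ dx_j = sgn(permutation) dx_{(a)} ∧ dx_{(b)} ∧ dx_{(c)} with (a < b < c) sorted:
  d(x^2 + y^2) includes (∂/∂y)(x^2 + y^2) dy = (2*y) dy, which multiplied by dx ∧ dz gives (-2*y) dx ∧ dy ∧ dz
  d(2*w*z + y^2 - z^2) includes (∂/∂z)(2*w*z + y^2 - z^2) dz = (2*w - 2*z) dz, which multiplied by dy ∧ dw gives (-2*w + 2*z) dy ∧ dz ∧ dw
  d(-y*z) includes (∂/∂y)(-y*z) dy = (-z) dy, which multiplied by dz ∧ dw gives (-z) dy ∧ dz ∧ dw
Collecting like 3-forms: d(omega) = (-2*y) dx ∧ dy ∧ dz + (-2*w + z) dy ∧ dz ∧ dw.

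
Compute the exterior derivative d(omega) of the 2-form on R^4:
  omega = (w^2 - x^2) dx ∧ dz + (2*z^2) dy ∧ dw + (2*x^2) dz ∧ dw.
d(omega) = (2*w + 4*x) dx ∧ dz ∧ dw + (-4*z) dy ∧ dz ∧ dw

For a 2-form omega = sum_{i<j} g_{ij} dx_i ∧ dx_j, the exterior derivative is
  d(omega) = sum_{i<j} d(g_{ij}) ∧ dx_i ∧ dx_j = sum_{i<j, k} (∂g_{ij}/∂x_k) dx_k ∧ dx_i ∧ dx_j.
Expand each term, using dx_k ∧ dx_i ∧ dx_j = sgn(permutation) dx_{(a)} ∧ dx_{(b)} ∧ dx_{(c)} with (a < b < c) sorted:
  d(w^2 - x^2) includes (∂/∂w)(w^2 - x^2) dw = (2*w) dw, which multiplied by dx ∧ dz gives (2*w) dx ∧ dz ∧ dw
  d(2*z^2) includes (∂/∂z)(2*z^2) dz = (4*z) dz, which multiplied by dy ∧ dw gives (-4*z) dy ∧ dz ∧ dw
  d(2*x^2) includes (∂/∂x)(2*x^2) dx = (4*x) dx, which multiplied by dz ∧ dw gives (4*x) dx ∧ dz ∧ dw
Collecting like 3-forms: d(omega) = (2*w + 4*x) dx ∧ dz ∧ dw + (-4*z) dy ∧ dz ∧ dw.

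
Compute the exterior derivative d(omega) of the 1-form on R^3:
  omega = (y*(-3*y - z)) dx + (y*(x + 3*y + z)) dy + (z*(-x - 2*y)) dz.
d(omega) = (7*y + z) dx ∧ dy + (y - z) dx ∧ dz + (-y - 2*z) dy ∧ dz

For a 1-form omega = sum_i f_i dx_i, the exterior derivative is
  d(omega) = sum_{i < j} (∂f_j/∂x_i - ∂f_i/∂x_j) dx_i ∧ dx_j.
  coefficient of dx ∧ dy: ∂f_2/∂x - ∂f_1/∂y = ∂(y*(x + 3*y + z))/∂x - ∂(y*(-3*y - z))/∂y = 7*y + z
  coefficient of dx ∧ dz: ∂f_3/∂x - ∂f_1/∂z = ∂(z*(-x - 2*y))/∂x - ∂(y*(-3*y - z))/∂z = y - z
  coefficient of dy ∧ dz: ∂f_3/∂y - ∂f_2/∂z = ∂(z*(-x - 2*y))/∂y - ∂(y*(x + 3*y + z))/∂z = -y - 2*z
Assembling: d(omega) = (7*y + z) dx ∧ dy + (y - z) dx ∧ dz + (-y - 2*z) dy ∧ dz.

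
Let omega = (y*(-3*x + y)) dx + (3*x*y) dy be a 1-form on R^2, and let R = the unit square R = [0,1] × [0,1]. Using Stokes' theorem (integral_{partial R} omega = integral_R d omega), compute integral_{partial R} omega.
integral_(partial R) omega = 2

Stokes: integral_partial_R omega = integral_R d omega with d omega = (∂Q/∂x - ∂P/∂y) dx ∧ dy.
  ∂Q/∂x = 3*y
  ∂P/∂y = -3*x + 2*y
  integrand = ∂Q/∂x - ∂P/∂y = 3*x + y.
Integrating over R: integral_0^1 integral_0^1 (3*x + y) dx dy = 2.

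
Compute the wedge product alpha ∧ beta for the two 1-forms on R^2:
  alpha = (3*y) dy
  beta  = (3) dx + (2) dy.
alpha ∧ beta = (-9*y) dx ∧ dy

Distribute the wedge, using dx_i ∧ dx_j = -dx_j ∧ dx_i and dx_i ∧ dx_i = 0. For each pair (i, j) with i < j, the coefficient of dx_i ∧ dx_j in alpha ∧ beta is (alpha_i * beta_j - alpha_j * beta_i). Collecting: alpha ∧ beta = (-9*y) dx ∧ dy.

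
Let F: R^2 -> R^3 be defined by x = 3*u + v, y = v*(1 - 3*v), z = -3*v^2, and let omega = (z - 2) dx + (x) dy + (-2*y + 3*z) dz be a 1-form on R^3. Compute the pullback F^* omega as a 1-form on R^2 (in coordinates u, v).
F^* omega = (-9*v^2 - 6) du + (-18*u*v + 3*u + 18*v^3 + 3*v^2 + v - 2) dv

Using F^*(f dg) = (f ∘ F) d(g ∘ F), substitute each coordinate x_i by F_i(u, v) in f_i, and replace dx_i by d F_i = (∂F_i/∂u) du + (∂F_i/∂v) dv.
  For the x component: f_1(F) = -3*v^2 - 2; d F_1 = (3) du + (1) dv
  For the y component: f_2(F) = 3*u + v; d F_2 = (0) du + (1 - 6*v) dv
  For the z component: f_3(F) = v*(-3*v - 2); d F_3 = (0) du + (-6*v) dv
Combining and collecting du, dv coefficients:
  coeff of du: -9*v^2 - 6
  coeff of dv: -18*u*v + 3*u + 18*v^3 + 3*v^2 + v - 2
F^* omega = (-9*v^2 - 6) du + (-18*u*v + 3*u + 18*v^3 + 3*v^2 + v - 2) dv.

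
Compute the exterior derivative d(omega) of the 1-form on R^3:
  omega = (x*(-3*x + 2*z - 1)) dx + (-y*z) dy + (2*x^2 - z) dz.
d(omega) = (2*x) dx ∧ dz + (y) dy ∧ dz

For a 1-form omega = sum_i f_i dx_i, the exterior derivative is
  d(omega) = sum_{i < j} (∂f_j/∂x_i - ∂f_i/∂x_j) dx_i ∧ dx_j.
  coefficient of dx ∧ dz: ∂f_3/∂x - ∂f_1/∂z = ∂(2*x^2 - z)/∂x - ∂(x*(-3*x + 2*z - 1))/∂z = 2*x
  coefficient of dy ∧ dz: ∂f_3/∂y - ∂f_2/∂z = ∂(2*x^2 - z)/∂y - ∂(-y*z)/∂z = y
Assembling: d(omega) = (2*x) dx ∧ dz + (y) dy ∧ dz.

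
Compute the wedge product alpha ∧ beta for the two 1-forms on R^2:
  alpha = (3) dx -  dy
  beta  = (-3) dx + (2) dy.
alpha ∧ beta = (3) dx ∧ dy

Distribute the wedge, using dx_i ∧ dx_j = -dx_j ∧ dx_i and dx_i ∧ dx_i = 0. For each pair (i, j) with i < j, the coefficient of dx_i ∧ dx_j in alpha ∧ beta is (alpha_i * beta_j - alpha_j * beta_i). Collecting: alpha ∧ beta = (3) dx ∧ dy.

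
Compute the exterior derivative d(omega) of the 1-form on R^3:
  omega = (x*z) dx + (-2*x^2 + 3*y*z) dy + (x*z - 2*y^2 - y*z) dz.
d(omega) = (-4*x) dx ∧ dy + (-x + z) dx ∧ dz + (-7*y - z) dy ∧ dz

For a 1-form omega = sum_i f_i dx_i, the exterior derivative is
  d(omega) = sum_{i < j} (∂f_j/∂x_i - ∂f_i/∂x_j) dx_i ∧ dx_j.
  coefficient of dx ∧ dy: ∂f_2/∂x - ∂f_1/∂y = ∂(-2*x^2 + 3*y*z)/∂x - ∂(x*z)/∂y = -4*x
  coefficient of dx ∧ dz: ∂f_3/∂x - ∂f_1/∂z = ∂(x*z - 2*y^2 - y*z)/∂x - ∂(x*z)/∂z = -x + z
  coefficient of dy ∧ dz: ∂f_3/∂y - ∂f_2/∂z = ∂(x*z - 2*y^2 - y*z)/∂y - ∂(-2*x^2 + 3*y*z)/∂z = -7*y - z
Assembling: d(omega) = (-4*x) dx ∧ dy + (-x + z) dx ∧ dz + (-7*y - z) dy ∧ dz.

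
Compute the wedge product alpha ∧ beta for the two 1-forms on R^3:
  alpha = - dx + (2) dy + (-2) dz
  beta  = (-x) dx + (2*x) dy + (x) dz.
alpha ∧ beta = (-3*x) dx ∧ dz + (6*x) dy ∧ dz

Distribute the wedge, using dx_i ∧ dx_j = -dx_j ∧ dx_i and dx_i ∧ dx_i = 0. For each pair (i, j) with i < j, the coefficient of dx_i ∧ dx_j in alpha ∧ beta is (alpha_i * beta_j - alpha_j * beta_i). Collecting: alpha ∧ beta = (-3*x) dx ∧ dz + (6*x) dy ∧ dz.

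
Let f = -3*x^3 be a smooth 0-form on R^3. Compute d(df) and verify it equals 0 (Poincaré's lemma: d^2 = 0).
d(df) = 0

Step 1: df = sum_i (∂f/∂x_i) dx_i = (-9*x^2) dx + (0) dy + (0) dz.
Step 2: Apply d again. Using the 1-form formula, the coefficient of dx ∧ dy in d(df) is ∂^2 f/∂x ∂y - ∂^2 f/∂y ∂x = (0) - (0) = 0 (equality of mixed partials for smooth f).
Similarly for dx ∧ dz and dy ∧ dz — all coefficients vanish. So d(df) = 0.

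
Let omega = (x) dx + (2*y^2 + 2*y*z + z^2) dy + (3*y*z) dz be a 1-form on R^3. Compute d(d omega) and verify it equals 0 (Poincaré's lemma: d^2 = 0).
d(d omega) = 0

Step 1: d omega = sum_{i<j} (∂f_j/∂x_i - ∂f_i/∂x_j) dx_i ∧ dx_j:
  coeff of dx ∧ dy: 0
  coeff of dx ∧ dz: 0
  coeff of dy ∧ dz: -2*y + z
Step 2: Apply d again to each 2-form coefficient. The only possible 3-form in R^3 is dx ∧ dy ∧ dz, with coefficient
  ∂(coeff of dy∧dz)/∂x - ∂(coeff of dx∧dz)/∂y + ∂(coeff of dx∧dy)/∂z
  = ∂/∂x (-2*y + z) - ∂/∂y (0) + ∂/∂z (0).
Each of these terms simplifies to sums of mixed partials that cancel in pairs. The result is 0 (by equality of mixed partials for smooth functions — Schwarz / Clairaut).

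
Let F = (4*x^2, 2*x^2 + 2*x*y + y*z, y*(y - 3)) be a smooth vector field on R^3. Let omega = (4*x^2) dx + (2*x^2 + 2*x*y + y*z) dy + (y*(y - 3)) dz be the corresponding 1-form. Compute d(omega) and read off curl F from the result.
d(omega) = (y - 3) dy ∧ dz + (0) dz ∧ dx + (4*x + 2*y) dx ∧ dy; curl F = (y - 3, 0, 4*x + 2*y)

d omega = sum_{i<j} (∂f_j/∂x_i - ∂f_i/∂x_j) dx_i ∧ dx_j. Under the identification (dy ∧ dz, dz ∧ dx, dx ∧ dy) ↔ (e_x, e_y, e_z), the coefficients are exactly the components of curl F. Compute:
  ∂R/∂y - ∂Q/∂z = (2*y - 3) - (y) = y - 3
  ∂P/∂z - ∂R/∂x = (0) - (0) = 0
  ∂Q/∂x - ∂P/∂y = (4*x + 2*y) - (0) = 4*x + 2*y.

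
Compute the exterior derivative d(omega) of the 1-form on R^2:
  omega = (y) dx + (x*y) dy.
d(omega) = (y - 1) dx ∧ dy

For a 1-form omega = sum_i f_i dx_i, the exterior derivative is
  d(omega) = sum_{i < j} (∂f_j/∂x_i - ∂f_i/∂x_j) dx_i ∧ dx_j.
  coefficient of dx ∧ dy: ∂f_2/∂x - ∂f_1/∂y = ∂(x*y)/∂x - ∂(y)/∂y = y - 1
Assembling: d(omega) = (y - 1) dx ∧ dy.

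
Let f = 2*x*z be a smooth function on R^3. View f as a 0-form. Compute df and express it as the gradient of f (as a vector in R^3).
df = (2*z) dx + (0) dy + (2*x) dz; grad f = (2*z, 0, 2*x)

For a 0-form f, d f = (∂f/∂x) dx + (∂f/∂y) dy + (∂f/∂z) dz. The components of the vector representation are exactly the entries of grad f in Cartesian coordinates:
  ∂f/∂x = 2*z
  ∂f/∂y = 0
  ∂f/∂z = 2*x.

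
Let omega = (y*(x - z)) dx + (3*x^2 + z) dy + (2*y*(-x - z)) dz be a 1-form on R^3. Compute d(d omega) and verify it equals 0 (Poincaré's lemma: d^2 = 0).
d(d omega) = 0

Step 1: d omega = sum_{i<j} (∂f_j/∂x_i - ∂f_i/∂x_j) dx_i ∧ dx_j:
  coeff of dx ∧ dy: 5*x + z
  coeff of dx ∧ dz: -y
  coeff of dy ∧ dz: -2*x - 2*z - 1
Step 2: Apply d again to each 2-form coefficient. The only possible 3-form in R^3 is dx ∧ dy ∧ dz, with coefficient
  ∂(coeff of dy∧dz)/∂x - ∂(coeff of dx∧dz)/∂y + ∂(coeff of dx∧dy)/∂z
  = ∂/∂x (-2*x - 2*z - 1) - ∂/∂y (-y) + ∂/∂z (5*x + z).
Each of these terms simplifies to sums of mixed partials that cancel in pairs. The result is 0 (by equality of mixed partials for smooth functions — Schwarz / Clairaut).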